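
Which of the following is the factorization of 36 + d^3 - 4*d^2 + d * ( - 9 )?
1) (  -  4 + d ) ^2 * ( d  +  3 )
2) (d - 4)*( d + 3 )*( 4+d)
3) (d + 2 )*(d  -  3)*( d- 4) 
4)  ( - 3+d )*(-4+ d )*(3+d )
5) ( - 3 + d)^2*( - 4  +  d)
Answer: 4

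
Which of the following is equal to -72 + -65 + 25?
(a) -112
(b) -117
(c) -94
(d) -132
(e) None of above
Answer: a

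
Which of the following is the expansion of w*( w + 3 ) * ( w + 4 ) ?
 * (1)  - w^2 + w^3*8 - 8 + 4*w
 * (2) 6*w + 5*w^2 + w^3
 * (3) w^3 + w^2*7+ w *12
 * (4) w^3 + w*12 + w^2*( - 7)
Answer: 3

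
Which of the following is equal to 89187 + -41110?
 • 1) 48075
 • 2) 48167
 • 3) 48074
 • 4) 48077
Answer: 4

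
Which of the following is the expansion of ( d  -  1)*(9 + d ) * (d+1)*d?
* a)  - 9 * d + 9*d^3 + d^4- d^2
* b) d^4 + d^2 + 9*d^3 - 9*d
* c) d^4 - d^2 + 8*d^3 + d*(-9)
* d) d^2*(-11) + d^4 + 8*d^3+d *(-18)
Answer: a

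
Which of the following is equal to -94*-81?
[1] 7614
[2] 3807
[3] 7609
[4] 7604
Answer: 1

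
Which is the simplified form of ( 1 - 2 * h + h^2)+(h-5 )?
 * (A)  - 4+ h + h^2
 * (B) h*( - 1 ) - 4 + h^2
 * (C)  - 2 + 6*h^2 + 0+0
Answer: B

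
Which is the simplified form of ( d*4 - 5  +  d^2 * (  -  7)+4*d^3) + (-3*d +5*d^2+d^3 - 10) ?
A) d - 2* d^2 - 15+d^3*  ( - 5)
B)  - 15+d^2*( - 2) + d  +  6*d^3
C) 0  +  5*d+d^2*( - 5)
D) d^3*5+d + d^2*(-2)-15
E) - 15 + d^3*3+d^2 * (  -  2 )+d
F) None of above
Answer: D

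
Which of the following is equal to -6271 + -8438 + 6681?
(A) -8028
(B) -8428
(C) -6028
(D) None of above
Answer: A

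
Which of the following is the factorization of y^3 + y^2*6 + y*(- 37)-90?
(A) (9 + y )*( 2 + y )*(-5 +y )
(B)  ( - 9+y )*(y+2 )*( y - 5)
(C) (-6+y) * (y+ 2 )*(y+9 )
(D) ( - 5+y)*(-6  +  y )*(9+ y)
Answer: A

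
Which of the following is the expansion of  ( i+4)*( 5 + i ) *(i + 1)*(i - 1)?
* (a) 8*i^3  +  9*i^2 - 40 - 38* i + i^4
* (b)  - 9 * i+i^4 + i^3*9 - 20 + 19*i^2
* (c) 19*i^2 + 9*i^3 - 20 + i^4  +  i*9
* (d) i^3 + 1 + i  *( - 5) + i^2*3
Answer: b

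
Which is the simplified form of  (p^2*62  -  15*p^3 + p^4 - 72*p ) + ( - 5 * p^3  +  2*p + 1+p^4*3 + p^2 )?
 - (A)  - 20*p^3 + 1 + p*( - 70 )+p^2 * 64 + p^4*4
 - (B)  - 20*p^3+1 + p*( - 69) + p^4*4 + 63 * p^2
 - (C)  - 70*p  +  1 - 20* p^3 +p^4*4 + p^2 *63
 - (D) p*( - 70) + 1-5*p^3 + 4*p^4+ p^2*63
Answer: C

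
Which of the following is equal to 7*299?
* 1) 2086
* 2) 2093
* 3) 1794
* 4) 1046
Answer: 2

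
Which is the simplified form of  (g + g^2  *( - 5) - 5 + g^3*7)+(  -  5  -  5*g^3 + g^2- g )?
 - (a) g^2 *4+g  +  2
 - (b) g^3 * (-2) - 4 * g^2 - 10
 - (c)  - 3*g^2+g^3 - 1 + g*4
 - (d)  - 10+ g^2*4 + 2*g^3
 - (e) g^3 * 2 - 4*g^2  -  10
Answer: e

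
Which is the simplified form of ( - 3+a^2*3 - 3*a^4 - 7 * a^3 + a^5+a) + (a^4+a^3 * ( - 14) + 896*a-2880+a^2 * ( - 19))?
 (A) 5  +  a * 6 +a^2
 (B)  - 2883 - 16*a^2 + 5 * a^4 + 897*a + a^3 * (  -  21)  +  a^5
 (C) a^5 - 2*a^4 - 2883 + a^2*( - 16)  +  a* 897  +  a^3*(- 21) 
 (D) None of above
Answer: C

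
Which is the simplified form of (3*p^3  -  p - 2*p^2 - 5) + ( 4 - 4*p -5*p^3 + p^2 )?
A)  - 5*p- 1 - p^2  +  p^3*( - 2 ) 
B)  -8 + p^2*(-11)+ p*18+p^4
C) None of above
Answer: A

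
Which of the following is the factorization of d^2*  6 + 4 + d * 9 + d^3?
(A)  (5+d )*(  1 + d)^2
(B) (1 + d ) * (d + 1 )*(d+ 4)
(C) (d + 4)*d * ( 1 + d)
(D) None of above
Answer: B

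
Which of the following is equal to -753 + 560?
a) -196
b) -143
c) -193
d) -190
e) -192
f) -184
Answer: c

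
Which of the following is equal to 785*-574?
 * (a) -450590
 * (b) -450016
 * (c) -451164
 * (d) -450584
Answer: a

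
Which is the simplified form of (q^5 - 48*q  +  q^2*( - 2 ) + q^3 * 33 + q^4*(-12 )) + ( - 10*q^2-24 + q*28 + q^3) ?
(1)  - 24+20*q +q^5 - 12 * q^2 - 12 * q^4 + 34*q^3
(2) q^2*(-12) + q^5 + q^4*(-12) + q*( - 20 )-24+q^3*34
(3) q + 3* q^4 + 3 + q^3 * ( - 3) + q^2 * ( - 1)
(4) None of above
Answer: 2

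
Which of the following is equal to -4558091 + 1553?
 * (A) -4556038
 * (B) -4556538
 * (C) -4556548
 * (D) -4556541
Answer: B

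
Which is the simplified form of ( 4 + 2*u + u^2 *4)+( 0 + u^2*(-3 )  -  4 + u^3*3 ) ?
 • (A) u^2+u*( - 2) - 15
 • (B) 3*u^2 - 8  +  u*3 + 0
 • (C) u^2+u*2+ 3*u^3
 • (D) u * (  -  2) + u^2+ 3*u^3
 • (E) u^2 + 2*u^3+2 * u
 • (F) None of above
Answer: C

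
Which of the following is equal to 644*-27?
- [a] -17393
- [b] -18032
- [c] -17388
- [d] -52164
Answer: c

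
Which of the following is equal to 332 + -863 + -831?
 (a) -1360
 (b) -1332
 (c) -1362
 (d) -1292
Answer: c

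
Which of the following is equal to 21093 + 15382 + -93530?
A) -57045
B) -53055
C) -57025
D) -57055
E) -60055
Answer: D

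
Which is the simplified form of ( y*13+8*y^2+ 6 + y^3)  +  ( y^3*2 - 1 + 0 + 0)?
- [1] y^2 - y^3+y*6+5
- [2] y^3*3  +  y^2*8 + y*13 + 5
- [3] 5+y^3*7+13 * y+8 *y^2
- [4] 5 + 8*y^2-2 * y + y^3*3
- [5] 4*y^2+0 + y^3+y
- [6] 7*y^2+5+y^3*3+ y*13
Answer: 2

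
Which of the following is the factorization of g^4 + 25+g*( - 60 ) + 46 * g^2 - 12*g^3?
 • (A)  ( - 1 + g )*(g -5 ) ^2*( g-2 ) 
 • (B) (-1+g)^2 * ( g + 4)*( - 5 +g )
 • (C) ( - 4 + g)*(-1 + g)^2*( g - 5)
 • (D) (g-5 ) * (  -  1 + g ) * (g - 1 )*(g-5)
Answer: D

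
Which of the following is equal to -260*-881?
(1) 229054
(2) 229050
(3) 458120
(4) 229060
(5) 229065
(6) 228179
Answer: 4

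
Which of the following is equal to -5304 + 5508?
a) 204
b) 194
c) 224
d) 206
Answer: a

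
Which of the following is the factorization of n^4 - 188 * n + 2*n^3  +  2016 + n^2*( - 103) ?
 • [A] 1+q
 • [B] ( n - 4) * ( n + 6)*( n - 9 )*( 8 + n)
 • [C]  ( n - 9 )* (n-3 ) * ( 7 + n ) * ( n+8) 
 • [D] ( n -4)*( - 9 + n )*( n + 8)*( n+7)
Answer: D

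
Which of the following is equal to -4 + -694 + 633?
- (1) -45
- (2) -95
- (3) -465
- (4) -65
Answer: 4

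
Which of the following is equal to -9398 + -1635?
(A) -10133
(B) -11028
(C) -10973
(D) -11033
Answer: D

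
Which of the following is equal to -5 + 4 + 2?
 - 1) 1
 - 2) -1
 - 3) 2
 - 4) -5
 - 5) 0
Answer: 1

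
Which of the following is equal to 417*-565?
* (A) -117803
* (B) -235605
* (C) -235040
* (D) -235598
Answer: B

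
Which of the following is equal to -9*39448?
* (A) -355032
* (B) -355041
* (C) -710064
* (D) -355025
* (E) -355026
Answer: A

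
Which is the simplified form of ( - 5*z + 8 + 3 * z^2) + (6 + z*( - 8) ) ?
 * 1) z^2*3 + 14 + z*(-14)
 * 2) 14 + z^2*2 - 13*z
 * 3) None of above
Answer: 3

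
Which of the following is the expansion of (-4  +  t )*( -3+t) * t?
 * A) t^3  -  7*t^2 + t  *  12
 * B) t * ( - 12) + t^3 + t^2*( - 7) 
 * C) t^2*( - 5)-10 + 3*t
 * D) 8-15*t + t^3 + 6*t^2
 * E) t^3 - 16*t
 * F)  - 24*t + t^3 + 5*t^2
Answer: A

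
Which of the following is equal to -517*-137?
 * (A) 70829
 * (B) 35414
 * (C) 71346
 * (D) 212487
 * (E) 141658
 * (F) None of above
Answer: A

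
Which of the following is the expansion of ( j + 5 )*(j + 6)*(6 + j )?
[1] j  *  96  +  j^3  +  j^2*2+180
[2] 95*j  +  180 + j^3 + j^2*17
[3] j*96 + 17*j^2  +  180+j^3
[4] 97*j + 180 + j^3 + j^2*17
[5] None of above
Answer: 3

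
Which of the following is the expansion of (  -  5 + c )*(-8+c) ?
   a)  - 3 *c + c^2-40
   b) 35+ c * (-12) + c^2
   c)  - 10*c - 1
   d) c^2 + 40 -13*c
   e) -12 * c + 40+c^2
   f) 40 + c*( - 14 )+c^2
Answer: d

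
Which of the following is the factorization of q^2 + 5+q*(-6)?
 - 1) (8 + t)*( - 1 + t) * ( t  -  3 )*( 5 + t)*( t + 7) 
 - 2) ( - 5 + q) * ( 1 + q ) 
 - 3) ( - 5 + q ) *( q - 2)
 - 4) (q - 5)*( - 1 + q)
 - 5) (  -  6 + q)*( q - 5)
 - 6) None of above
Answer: 4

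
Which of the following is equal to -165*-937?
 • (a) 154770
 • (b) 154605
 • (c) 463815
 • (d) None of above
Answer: b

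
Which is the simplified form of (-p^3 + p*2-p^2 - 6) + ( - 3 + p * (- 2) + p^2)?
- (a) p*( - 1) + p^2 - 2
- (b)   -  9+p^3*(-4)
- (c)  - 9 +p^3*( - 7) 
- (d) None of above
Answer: d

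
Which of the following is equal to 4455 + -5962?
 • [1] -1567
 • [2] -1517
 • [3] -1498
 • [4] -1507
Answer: 4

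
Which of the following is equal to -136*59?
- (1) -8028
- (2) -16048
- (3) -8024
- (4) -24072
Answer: 3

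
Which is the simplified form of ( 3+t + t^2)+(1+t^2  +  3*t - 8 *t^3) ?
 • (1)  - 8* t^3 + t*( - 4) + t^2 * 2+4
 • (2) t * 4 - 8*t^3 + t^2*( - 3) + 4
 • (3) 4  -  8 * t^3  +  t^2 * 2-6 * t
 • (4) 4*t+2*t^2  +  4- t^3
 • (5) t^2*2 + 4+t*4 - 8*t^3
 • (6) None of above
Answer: 5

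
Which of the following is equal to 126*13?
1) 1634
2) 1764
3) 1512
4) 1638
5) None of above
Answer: 4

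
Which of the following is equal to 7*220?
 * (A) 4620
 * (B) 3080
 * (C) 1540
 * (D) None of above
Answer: C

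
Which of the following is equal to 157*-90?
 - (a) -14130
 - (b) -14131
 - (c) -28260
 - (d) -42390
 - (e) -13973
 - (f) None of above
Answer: a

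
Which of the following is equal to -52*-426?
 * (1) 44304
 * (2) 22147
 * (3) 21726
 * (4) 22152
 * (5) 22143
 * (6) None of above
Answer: 4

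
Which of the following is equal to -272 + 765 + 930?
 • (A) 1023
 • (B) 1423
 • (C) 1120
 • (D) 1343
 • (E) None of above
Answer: B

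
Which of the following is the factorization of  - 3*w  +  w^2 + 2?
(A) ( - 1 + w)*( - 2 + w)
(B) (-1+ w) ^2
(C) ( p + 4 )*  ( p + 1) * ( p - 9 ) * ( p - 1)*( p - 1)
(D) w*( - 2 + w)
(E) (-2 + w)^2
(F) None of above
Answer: A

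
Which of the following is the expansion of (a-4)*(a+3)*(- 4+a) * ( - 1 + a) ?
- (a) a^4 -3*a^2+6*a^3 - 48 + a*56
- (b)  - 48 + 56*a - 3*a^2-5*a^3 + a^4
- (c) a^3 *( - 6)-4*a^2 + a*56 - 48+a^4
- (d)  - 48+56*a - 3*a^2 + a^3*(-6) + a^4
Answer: d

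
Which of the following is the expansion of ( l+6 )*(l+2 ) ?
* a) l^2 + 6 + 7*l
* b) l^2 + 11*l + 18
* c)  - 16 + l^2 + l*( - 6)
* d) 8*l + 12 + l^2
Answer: d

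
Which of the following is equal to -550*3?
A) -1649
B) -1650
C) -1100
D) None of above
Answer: B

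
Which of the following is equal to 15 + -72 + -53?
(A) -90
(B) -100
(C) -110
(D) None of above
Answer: C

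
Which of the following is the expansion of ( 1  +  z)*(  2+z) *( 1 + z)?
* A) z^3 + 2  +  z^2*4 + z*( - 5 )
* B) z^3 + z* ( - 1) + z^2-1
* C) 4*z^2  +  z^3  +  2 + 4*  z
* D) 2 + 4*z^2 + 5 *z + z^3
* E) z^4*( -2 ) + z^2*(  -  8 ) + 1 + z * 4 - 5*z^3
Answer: D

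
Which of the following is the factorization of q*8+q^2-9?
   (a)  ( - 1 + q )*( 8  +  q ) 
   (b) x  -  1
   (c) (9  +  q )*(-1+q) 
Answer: c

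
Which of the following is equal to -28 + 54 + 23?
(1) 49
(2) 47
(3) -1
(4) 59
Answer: 1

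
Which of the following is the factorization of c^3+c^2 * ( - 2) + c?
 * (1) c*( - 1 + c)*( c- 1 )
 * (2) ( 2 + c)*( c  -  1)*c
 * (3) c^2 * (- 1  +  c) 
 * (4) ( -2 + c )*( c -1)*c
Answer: 1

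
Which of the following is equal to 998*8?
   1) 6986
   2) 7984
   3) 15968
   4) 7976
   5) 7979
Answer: 2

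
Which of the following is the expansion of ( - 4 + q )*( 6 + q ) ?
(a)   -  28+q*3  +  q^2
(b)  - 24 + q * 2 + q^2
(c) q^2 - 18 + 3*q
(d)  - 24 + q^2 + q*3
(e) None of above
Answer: b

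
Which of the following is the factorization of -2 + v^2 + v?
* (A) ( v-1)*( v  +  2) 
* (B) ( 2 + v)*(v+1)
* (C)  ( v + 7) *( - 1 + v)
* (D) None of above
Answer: A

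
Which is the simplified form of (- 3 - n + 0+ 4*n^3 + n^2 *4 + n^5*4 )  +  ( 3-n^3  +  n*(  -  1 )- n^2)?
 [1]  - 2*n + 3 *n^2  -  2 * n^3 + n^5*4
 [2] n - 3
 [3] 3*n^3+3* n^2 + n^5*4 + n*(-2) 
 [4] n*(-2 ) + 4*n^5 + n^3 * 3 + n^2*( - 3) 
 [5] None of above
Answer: 3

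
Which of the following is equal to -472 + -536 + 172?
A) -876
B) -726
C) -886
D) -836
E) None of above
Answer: D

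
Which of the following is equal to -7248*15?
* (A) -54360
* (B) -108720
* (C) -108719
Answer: B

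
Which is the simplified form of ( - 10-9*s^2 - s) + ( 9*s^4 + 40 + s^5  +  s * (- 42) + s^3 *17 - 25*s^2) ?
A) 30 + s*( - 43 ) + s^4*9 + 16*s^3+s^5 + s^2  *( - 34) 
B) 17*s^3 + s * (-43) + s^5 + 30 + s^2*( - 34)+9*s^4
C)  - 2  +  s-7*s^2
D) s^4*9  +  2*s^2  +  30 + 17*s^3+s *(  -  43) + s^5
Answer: B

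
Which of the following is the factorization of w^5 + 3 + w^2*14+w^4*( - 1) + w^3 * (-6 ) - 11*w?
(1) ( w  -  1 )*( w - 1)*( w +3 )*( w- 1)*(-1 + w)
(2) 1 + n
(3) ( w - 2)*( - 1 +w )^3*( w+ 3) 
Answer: 1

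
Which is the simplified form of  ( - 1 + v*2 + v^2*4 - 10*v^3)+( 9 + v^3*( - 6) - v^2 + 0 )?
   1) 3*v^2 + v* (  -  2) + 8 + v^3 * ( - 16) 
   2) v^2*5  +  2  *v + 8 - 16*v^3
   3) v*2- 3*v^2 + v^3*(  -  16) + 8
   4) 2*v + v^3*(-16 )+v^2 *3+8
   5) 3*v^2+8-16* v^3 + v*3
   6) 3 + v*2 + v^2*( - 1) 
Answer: 4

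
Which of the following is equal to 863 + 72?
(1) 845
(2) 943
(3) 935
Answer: 3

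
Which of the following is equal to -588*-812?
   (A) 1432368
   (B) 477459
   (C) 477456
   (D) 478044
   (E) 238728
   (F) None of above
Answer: C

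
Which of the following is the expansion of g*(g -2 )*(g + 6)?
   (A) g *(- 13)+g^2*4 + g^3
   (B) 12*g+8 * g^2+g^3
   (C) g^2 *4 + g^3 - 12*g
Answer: C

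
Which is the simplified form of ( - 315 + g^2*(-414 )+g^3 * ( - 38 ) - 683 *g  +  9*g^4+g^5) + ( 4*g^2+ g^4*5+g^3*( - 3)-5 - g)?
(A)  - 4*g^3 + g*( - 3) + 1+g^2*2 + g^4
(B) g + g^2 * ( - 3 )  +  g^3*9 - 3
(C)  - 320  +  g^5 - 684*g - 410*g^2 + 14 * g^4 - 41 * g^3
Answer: C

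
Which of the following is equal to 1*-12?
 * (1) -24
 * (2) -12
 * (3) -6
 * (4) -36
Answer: 2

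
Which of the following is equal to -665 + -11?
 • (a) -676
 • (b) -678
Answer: a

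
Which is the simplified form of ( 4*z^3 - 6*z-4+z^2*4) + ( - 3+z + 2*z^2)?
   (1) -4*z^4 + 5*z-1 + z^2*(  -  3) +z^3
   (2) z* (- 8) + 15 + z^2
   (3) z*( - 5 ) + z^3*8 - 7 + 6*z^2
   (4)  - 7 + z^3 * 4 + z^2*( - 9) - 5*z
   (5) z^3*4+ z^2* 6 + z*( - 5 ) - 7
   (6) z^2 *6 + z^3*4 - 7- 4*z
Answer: 5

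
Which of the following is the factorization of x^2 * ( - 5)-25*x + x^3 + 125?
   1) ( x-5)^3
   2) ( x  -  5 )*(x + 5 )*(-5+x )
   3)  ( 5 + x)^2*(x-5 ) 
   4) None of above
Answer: 2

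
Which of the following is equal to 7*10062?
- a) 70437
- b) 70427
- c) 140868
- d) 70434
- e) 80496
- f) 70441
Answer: d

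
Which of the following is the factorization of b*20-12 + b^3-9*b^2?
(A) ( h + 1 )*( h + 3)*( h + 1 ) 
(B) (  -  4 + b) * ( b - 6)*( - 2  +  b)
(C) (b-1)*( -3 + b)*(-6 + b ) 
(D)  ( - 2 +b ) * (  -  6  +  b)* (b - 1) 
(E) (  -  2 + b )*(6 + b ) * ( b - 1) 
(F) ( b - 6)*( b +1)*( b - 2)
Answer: D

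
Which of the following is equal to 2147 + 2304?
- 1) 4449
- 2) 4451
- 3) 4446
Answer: 2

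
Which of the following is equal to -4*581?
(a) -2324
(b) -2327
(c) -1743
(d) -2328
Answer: a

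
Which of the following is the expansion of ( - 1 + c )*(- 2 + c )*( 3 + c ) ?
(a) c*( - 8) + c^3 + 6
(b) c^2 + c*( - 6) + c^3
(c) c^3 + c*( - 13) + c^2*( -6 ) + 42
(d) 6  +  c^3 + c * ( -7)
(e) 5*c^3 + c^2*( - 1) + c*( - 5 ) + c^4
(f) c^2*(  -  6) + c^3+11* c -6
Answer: d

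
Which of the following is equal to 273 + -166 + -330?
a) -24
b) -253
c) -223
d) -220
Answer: c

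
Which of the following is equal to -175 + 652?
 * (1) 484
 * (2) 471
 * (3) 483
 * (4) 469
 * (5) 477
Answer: 5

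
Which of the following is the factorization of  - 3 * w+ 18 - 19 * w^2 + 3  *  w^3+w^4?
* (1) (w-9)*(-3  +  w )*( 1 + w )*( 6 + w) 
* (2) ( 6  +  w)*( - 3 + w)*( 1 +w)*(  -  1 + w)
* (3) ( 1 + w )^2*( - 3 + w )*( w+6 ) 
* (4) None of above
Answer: 2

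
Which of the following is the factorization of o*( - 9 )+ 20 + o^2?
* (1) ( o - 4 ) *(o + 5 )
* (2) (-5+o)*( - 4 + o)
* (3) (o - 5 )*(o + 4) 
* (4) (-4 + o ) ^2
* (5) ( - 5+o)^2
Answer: 2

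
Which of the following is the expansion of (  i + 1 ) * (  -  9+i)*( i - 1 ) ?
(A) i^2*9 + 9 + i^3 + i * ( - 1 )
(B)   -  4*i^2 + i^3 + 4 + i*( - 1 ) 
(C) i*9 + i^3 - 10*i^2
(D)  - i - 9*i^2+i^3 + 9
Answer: D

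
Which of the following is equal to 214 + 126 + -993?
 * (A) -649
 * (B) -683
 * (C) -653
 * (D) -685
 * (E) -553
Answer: C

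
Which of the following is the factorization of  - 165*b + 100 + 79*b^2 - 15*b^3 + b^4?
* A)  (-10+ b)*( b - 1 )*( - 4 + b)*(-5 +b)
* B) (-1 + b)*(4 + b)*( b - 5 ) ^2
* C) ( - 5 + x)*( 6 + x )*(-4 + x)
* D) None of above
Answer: D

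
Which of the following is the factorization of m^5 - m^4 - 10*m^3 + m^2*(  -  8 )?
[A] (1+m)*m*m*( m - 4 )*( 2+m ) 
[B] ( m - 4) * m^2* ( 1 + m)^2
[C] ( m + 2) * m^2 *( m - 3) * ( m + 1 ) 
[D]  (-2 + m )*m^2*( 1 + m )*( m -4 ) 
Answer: A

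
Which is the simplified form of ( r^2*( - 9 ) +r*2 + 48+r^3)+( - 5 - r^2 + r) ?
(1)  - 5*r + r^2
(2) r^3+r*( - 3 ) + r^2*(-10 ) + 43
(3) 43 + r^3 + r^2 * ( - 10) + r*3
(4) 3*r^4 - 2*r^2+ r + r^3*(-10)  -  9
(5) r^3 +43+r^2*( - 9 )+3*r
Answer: 3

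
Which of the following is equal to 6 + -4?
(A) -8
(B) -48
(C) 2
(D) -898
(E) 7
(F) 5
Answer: C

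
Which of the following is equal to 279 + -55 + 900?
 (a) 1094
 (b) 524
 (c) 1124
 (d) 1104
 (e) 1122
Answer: c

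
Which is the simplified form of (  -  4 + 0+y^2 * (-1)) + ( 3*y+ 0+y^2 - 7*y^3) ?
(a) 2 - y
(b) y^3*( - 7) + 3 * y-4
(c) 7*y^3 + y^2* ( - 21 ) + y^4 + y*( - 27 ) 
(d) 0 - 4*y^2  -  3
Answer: b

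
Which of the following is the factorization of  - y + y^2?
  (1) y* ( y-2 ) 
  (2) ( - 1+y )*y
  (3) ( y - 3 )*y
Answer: 2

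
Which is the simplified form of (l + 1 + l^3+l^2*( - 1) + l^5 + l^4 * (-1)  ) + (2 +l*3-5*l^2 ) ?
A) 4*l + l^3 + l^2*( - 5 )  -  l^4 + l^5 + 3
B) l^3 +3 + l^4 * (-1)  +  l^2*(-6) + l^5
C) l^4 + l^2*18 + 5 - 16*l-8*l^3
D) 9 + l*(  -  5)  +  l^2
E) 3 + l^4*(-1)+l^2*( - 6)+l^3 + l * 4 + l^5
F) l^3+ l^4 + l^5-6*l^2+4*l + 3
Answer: E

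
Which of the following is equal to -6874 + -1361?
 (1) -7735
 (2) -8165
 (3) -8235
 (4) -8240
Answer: 3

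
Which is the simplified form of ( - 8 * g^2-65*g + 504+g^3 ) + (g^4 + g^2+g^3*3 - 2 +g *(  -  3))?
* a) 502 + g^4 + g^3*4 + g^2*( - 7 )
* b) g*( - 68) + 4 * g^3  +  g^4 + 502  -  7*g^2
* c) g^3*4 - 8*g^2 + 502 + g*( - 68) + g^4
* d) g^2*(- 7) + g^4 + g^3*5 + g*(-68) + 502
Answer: b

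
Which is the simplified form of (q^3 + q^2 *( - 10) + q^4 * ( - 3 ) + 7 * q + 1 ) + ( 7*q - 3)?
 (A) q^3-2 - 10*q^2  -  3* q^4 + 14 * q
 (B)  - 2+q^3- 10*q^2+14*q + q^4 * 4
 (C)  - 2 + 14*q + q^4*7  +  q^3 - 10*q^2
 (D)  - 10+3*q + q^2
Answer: A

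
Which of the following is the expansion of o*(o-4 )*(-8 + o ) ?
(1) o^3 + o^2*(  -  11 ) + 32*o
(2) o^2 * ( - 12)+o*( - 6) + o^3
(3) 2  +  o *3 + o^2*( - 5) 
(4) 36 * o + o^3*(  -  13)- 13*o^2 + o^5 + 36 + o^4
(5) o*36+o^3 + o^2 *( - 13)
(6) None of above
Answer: 6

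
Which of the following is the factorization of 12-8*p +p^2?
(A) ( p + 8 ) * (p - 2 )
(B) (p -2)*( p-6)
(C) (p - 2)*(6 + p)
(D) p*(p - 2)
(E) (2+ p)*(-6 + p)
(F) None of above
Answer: B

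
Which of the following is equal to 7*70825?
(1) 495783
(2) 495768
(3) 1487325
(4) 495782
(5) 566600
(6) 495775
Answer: 6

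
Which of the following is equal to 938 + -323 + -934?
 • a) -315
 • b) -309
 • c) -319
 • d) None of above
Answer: c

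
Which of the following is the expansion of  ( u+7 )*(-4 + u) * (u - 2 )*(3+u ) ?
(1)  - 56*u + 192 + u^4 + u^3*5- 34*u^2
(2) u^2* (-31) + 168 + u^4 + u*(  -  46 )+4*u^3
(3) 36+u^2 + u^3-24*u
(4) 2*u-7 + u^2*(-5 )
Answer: 2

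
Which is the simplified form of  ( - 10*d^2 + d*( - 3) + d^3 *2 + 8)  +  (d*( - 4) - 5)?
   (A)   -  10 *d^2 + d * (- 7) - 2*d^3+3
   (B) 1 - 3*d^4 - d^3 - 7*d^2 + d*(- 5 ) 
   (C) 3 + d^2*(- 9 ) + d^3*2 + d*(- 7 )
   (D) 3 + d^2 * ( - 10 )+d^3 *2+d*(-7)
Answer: D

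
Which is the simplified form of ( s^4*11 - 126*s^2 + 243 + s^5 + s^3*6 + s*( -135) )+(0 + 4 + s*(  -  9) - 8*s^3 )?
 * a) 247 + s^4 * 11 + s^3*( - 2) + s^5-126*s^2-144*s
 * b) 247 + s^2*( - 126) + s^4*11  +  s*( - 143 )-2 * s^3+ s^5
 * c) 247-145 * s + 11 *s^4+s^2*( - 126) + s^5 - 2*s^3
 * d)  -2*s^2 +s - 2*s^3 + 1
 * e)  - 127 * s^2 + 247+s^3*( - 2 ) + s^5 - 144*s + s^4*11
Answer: a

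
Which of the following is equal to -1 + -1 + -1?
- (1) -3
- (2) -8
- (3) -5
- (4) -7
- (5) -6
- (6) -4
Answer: 1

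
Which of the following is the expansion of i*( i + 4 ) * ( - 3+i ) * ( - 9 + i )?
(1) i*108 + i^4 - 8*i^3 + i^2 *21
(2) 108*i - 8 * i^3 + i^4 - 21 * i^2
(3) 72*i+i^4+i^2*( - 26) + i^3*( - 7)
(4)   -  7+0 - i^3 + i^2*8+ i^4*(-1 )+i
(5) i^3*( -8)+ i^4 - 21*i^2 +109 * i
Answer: 2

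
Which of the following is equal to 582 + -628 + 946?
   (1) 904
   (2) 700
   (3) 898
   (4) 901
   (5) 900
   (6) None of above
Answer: 5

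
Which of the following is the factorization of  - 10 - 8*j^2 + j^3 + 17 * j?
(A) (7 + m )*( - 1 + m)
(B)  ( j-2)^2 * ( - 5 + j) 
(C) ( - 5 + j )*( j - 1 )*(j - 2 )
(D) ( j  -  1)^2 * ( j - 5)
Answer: C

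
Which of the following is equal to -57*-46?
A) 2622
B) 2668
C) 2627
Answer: A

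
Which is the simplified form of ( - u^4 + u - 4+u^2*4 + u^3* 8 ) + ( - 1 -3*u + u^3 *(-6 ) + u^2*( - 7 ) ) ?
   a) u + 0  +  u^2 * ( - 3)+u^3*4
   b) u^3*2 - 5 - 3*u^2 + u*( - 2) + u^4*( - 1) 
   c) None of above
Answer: b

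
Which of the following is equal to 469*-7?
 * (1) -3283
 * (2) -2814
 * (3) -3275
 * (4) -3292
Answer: 1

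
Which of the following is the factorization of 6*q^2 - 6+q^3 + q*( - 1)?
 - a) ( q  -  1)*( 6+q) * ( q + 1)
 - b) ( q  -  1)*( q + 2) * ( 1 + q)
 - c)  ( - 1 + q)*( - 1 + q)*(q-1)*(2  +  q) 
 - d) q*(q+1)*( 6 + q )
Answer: a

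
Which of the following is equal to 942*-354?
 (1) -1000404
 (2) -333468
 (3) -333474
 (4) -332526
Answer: 2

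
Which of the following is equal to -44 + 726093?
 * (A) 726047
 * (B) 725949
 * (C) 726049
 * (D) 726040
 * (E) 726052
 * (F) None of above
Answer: C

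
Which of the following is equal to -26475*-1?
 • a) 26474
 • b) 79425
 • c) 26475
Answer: c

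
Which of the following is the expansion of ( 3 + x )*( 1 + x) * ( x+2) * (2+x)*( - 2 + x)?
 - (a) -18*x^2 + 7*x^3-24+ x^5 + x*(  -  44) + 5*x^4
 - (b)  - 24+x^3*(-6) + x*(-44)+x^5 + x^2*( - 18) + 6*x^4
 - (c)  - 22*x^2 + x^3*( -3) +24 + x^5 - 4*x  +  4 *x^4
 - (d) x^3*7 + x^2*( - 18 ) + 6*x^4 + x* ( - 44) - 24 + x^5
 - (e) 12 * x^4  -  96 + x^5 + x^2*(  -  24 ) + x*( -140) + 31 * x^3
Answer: d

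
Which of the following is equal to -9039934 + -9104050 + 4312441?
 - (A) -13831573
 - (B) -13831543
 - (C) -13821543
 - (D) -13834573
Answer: B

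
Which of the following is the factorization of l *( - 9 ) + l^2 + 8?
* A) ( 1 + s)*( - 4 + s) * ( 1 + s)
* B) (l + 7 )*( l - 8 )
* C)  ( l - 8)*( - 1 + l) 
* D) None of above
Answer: C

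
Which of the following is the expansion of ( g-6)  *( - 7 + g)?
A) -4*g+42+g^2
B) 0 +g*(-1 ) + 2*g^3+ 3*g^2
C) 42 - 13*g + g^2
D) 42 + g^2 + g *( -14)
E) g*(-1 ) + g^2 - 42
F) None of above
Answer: C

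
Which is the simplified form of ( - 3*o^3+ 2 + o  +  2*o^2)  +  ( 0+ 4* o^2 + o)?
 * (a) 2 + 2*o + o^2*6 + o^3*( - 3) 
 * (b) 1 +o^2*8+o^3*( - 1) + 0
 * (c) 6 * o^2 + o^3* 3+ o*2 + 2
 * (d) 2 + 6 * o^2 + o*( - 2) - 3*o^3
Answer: a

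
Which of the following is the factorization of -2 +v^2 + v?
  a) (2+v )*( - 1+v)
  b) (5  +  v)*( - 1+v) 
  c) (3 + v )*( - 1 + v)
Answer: a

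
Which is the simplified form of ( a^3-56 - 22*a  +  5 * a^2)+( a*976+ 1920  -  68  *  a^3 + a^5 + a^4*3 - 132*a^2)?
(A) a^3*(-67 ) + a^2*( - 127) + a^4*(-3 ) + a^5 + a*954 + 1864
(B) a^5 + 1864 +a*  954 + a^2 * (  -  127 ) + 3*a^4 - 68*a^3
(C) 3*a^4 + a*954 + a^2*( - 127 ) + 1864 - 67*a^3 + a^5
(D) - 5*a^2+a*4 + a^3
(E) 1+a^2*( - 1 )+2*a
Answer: C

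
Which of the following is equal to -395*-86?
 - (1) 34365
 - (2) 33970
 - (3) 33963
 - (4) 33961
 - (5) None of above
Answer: 2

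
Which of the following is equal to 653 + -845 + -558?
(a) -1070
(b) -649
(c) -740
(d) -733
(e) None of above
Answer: e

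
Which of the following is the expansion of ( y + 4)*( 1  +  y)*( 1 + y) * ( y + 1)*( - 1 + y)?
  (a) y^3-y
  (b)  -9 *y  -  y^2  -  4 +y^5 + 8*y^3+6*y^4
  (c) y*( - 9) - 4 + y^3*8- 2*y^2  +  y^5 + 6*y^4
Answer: c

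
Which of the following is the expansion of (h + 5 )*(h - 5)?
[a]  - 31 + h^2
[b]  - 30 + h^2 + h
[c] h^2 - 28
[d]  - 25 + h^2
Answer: d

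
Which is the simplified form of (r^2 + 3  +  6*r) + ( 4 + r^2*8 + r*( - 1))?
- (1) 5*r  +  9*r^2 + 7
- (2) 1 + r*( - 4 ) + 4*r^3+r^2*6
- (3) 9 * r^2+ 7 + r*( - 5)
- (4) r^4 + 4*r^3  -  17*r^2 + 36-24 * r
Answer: 1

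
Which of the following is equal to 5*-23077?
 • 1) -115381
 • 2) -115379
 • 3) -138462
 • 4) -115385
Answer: 4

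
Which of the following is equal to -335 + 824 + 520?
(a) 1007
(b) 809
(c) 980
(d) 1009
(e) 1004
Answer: d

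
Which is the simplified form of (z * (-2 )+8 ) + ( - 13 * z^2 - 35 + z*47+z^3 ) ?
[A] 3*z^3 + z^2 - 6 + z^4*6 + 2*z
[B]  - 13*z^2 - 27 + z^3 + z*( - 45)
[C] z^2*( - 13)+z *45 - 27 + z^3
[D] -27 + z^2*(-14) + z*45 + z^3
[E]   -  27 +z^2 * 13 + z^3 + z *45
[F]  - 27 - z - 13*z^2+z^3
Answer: C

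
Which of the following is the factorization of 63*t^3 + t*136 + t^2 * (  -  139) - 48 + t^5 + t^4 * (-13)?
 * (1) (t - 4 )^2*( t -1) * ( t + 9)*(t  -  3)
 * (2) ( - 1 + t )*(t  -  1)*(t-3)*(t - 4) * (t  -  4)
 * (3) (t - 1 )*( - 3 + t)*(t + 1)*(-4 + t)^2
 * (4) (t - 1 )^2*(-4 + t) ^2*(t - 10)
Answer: 2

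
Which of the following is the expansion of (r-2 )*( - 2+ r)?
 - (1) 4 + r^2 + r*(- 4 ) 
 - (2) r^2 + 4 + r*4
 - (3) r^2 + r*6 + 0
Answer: 1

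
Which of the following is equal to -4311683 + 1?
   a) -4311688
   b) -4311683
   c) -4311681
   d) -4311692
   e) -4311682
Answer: e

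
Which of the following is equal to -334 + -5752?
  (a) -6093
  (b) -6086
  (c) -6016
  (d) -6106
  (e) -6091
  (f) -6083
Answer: b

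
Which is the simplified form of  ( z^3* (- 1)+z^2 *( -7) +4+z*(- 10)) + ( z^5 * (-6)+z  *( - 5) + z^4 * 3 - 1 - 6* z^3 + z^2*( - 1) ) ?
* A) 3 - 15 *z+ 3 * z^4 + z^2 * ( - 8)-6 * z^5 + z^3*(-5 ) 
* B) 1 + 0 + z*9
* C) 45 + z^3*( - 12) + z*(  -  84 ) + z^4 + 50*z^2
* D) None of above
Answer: D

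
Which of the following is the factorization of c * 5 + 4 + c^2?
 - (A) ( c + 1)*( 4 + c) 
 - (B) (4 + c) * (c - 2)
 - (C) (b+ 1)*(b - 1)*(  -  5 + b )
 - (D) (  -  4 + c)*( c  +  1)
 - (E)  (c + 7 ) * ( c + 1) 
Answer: A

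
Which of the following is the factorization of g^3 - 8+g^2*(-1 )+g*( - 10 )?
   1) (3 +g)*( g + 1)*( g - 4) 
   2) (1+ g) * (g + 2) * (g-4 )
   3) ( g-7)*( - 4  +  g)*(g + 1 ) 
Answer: 2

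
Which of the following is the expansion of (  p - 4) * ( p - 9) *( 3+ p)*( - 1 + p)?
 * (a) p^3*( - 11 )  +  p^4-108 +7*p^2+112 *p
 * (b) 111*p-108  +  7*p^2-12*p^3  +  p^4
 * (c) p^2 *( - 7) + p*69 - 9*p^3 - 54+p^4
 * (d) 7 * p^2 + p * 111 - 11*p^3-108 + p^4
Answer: d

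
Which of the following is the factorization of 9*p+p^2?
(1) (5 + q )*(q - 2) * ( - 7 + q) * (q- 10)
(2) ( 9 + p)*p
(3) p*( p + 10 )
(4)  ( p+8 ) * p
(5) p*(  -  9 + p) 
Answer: 2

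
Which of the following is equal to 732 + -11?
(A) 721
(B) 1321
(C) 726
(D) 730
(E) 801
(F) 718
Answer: A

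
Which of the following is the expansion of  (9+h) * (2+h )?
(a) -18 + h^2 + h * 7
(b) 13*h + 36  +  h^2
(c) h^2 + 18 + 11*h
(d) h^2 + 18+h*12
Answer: c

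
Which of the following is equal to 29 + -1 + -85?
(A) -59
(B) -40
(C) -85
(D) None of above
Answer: D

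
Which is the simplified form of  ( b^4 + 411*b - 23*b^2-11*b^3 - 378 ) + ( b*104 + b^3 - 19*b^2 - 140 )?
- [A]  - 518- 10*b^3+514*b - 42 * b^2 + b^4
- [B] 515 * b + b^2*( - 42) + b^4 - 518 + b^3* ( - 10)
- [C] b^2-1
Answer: B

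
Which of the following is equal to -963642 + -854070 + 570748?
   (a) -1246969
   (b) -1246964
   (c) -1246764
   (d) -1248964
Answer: b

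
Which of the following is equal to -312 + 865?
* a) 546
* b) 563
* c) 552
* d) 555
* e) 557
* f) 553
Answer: f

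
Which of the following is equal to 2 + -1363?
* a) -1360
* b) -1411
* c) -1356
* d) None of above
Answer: d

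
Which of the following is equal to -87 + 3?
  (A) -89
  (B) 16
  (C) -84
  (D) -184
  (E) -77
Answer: C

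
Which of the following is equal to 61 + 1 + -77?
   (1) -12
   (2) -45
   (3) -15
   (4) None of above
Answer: 3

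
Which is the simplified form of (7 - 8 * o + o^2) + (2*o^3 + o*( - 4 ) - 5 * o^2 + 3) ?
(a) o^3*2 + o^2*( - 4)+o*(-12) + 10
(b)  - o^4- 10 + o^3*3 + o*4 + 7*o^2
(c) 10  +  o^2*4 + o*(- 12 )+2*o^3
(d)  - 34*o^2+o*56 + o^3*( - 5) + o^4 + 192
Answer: a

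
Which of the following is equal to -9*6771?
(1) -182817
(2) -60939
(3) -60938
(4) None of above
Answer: 2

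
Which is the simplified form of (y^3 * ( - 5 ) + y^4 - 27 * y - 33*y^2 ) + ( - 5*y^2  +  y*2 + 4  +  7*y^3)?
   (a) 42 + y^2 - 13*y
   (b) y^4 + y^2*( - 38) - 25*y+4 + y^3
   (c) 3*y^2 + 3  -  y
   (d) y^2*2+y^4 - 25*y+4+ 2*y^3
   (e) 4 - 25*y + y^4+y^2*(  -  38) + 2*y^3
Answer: e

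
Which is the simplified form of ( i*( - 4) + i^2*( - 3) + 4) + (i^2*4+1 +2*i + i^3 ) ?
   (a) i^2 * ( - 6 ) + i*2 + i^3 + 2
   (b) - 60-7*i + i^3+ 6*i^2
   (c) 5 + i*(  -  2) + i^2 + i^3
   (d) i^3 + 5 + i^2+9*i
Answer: c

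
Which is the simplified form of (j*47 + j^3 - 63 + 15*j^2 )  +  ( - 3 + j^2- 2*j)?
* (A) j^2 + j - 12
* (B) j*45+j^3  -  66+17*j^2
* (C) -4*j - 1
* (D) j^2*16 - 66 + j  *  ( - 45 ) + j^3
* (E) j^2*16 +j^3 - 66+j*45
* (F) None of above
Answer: E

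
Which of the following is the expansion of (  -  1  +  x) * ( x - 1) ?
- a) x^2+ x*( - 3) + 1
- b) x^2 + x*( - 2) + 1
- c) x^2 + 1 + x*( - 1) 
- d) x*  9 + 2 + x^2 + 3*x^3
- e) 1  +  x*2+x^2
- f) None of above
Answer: b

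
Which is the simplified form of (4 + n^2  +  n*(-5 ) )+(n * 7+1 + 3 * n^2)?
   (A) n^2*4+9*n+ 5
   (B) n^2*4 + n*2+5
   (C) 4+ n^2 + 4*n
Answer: B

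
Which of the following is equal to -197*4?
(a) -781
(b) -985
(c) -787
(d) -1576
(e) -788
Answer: e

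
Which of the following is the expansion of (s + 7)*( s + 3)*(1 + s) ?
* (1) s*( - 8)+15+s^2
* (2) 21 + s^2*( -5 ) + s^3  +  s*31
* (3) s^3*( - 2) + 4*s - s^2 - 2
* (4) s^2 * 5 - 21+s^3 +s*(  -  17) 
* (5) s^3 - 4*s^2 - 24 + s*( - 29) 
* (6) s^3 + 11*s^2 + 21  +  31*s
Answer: 6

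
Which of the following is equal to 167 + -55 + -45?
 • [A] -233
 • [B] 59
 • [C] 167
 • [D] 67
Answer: D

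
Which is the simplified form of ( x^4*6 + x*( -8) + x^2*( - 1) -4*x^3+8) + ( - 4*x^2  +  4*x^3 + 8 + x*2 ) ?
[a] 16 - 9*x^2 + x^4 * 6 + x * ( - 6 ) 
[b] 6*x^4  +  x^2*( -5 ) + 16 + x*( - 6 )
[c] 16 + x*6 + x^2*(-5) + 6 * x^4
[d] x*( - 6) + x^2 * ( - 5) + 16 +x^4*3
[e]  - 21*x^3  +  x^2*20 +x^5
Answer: b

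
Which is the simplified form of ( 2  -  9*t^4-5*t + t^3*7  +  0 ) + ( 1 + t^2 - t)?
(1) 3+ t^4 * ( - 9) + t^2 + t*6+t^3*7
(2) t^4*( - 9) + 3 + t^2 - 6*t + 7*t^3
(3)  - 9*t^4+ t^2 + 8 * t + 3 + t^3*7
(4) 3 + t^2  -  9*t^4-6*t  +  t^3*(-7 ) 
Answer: 2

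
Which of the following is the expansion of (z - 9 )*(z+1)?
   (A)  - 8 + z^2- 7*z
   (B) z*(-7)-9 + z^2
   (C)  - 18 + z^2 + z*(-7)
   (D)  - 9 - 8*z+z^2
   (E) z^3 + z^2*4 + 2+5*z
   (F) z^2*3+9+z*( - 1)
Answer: D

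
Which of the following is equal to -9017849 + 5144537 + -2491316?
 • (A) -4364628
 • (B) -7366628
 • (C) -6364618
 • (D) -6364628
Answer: D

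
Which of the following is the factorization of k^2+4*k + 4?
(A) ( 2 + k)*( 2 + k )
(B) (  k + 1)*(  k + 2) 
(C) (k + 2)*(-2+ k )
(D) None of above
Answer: A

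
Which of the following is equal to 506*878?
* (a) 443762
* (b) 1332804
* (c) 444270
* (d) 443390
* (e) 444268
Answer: e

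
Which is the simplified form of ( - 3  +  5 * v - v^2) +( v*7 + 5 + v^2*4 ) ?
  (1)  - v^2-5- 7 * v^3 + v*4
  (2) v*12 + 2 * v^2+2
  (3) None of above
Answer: 3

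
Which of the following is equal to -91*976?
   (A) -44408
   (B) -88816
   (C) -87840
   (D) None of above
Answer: B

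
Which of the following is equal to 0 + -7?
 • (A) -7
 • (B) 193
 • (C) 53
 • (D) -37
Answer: A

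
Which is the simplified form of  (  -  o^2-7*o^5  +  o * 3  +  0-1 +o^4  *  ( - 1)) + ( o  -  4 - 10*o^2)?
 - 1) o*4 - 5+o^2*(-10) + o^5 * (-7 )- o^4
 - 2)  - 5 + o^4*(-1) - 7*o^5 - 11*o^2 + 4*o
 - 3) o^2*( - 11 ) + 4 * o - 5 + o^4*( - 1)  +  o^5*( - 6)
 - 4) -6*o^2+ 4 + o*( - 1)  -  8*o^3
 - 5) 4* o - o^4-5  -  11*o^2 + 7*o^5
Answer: 2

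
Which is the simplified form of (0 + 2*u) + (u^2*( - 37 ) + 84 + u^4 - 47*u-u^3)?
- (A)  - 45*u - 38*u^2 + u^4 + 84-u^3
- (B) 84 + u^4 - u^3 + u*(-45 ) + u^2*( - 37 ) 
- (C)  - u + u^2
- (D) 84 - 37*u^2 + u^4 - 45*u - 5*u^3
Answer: B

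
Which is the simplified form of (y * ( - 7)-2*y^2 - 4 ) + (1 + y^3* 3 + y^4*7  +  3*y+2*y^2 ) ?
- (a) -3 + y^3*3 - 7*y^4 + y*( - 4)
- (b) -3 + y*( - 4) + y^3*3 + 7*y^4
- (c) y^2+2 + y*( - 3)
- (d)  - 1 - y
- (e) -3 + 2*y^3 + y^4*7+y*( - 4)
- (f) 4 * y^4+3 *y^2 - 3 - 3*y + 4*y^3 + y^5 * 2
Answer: b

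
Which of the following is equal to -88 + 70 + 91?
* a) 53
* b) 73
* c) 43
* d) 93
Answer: b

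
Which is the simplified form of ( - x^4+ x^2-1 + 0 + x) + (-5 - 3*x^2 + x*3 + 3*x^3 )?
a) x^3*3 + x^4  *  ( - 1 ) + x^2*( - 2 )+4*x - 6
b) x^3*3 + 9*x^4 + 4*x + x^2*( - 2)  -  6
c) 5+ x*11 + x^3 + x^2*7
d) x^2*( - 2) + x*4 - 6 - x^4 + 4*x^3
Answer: a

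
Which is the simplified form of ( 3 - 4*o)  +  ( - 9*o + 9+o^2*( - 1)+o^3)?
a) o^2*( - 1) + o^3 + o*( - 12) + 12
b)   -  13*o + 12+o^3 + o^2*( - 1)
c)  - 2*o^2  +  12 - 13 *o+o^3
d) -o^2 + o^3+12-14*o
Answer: b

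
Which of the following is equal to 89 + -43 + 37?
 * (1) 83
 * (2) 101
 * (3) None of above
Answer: 1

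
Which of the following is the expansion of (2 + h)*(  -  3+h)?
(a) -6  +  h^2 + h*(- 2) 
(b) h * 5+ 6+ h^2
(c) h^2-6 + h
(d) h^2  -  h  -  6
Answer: d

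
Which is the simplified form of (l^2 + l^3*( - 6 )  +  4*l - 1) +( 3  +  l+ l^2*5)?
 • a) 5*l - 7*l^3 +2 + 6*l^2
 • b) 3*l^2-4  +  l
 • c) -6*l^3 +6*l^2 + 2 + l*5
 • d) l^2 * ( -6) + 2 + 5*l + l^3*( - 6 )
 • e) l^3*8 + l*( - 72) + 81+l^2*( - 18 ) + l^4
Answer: c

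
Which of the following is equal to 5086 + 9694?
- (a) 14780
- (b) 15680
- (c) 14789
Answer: a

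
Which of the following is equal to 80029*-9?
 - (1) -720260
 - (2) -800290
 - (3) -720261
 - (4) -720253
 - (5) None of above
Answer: 3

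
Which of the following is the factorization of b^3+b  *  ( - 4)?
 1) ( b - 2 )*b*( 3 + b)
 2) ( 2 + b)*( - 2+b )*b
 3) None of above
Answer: 2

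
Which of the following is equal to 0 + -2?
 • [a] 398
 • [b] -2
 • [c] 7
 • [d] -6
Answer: b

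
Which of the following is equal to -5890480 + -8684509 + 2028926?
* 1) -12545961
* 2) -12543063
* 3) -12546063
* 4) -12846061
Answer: 3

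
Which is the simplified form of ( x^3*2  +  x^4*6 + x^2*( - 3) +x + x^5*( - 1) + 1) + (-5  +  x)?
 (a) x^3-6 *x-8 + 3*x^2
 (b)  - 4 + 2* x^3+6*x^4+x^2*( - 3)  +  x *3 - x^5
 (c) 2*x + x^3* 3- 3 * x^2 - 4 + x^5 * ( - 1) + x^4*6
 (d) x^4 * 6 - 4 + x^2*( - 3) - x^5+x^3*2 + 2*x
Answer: d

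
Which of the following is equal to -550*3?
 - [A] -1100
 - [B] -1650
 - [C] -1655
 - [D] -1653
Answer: B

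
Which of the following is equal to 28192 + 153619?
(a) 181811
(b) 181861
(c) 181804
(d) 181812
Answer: a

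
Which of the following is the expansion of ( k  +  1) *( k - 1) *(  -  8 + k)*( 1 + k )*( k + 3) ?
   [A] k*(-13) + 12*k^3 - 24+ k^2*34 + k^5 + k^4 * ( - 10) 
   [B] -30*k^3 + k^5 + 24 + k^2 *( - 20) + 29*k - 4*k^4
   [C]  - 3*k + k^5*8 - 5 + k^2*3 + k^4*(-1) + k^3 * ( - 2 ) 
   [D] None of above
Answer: B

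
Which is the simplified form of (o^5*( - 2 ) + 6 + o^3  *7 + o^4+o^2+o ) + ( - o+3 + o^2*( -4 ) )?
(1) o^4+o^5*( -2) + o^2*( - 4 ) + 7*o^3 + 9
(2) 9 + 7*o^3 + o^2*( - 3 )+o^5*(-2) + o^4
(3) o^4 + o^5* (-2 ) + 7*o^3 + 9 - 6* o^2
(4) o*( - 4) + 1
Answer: 2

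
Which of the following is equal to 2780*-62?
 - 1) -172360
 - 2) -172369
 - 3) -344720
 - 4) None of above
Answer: 1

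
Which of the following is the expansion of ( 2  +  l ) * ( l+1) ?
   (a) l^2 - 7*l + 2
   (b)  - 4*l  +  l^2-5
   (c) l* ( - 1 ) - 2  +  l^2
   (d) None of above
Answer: d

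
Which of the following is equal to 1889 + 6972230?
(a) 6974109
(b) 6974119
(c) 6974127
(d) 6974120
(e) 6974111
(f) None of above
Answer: b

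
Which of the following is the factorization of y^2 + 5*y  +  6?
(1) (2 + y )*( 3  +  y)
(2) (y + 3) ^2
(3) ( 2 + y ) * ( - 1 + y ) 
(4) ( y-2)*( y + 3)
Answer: 1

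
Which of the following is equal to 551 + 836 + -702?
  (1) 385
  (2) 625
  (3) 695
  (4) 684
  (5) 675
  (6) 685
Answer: 6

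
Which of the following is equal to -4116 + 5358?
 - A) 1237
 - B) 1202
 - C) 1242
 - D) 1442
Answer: C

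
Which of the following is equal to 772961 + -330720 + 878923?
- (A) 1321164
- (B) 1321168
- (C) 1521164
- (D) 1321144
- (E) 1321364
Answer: A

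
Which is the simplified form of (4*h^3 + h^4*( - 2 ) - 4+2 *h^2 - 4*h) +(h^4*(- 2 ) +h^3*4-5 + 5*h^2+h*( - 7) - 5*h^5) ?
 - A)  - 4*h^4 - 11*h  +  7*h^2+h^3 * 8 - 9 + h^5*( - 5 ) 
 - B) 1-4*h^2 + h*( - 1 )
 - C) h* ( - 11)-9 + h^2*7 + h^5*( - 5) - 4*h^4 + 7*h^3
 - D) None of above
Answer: A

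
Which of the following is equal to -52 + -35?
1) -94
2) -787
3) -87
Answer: 3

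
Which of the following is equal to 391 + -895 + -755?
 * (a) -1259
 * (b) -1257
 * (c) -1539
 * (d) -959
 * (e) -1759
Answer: a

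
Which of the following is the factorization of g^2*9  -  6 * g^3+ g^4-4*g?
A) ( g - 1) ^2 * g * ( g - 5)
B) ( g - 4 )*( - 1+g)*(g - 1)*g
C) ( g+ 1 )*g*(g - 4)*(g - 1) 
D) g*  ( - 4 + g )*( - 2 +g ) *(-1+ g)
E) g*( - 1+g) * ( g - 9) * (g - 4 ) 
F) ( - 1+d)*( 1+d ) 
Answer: B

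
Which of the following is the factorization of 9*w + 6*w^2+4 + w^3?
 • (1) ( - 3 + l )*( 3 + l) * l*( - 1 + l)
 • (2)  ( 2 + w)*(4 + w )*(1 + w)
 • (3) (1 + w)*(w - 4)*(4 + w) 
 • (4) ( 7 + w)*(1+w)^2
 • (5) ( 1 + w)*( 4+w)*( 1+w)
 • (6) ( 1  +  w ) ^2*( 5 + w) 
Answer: 5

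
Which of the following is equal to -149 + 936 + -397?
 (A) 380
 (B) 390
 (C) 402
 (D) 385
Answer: B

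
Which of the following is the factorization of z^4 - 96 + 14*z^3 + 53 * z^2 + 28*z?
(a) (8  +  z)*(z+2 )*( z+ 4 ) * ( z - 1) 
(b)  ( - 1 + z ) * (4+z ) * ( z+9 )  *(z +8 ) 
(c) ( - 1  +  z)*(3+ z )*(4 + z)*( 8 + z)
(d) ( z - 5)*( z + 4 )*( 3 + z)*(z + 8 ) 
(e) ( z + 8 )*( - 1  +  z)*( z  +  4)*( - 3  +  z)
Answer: c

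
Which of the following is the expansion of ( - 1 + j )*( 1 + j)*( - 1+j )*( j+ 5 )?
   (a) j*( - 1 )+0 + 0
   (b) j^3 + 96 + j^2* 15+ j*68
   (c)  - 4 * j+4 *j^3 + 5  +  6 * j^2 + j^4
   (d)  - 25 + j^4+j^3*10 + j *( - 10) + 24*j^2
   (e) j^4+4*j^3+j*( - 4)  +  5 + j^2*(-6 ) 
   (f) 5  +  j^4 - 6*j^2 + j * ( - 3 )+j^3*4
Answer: e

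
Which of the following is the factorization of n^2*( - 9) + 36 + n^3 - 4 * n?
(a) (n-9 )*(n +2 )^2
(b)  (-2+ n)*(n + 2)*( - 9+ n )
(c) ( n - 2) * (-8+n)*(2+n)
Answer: b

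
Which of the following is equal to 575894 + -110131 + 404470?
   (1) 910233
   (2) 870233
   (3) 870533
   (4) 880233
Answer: 2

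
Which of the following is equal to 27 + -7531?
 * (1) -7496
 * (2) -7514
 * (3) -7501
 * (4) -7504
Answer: 4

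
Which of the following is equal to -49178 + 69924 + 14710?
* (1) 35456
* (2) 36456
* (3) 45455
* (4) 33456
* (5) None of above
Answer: 1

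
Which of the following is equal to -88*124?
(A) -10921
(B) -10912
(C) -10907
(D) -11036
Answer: B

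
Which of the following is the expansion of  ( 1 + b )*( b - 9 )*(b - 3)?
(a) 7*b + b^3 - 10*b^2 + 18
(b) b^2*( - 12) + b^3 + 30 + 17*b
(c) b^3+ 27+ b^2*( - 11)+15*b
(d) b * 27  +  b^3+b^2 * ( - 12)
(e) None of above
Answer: c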